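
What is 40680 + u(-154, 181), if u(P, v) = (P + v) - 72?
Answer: 40635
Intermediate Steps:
u(P, v) = -72 + P + v
40680 + u(-154, 181) = 40680 + (-72 - 154 + 181) = 40680 - 45 = 40635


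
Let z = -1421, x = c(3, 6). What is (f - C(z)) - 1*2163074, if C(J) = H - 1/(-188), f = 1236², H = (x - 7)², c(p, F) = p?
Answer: -119454073/188 ≈ -6.3539e+5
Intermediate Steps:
x = 3
H = 16 (H = (3 - 7)² = (-4)² = 16)
f = 1527696
C(J) = 3009/188 (C(J) = 16 - 1/(-188) = 16 - 1*(-1/188) = 16 + 1/188 = 3009/188)
(f - C(z)) - 1*2163074 = (1527696 - 1*3009/188) - 1*2163074 = (1527696 - 3009/188) - 2163074 = 287203839/188 - 2163074 = -119454073/188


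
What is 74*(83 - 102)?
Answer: -1406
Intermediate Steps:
74*(83 - 102) = 74*(-19) = -1406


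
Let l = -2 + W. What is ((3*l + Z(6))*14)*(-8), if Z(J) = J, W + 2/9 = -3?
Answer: 3248/3 ≈ 1082.7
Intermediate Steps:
W = -29/9 (W = -2/9 - 3 = -29/9 ≈ -3.2222)
l = -47/9 (l = -2 - 29/9 = -47/9 ≈ -5.2222)
((3*l + Z(6))*14)*(-8) = ((3*(-47/9) + 6)*14)*(-8) = ((-47/3 + 6)*14)*(-8) = -29/3*14*(-8) = -406/3*(-8) = 3248/3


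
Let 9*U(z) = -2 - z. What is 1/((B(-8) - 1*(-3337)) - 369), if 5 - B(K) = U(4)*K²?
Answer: 3/9047 ≈ 0.00033160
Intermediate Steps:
U(z) = -2/9 - z/9 (U(z) = (-2 - z)/9 = -2/9 - z/9)
B(K) = 5 + 2*K²/3 (B(K) = 5 - (-2/9 - ⅑*4)*K² = 5 - (-2/9 - 4/9)*K² = 5 - (-2)*K²/3 = 5 + 2*K²/3)
1/((B(-8) - 1*(-3337)) - 369) = 1/(((5 + (⅔)*(-8)²) - 1*(-3337)) - 369) = 1/(((5 + (⅔)*64) + 3337) - 369) = 1/(((5 + 128/3) + 3337) - 369) = 1/((143/3 + 3337) - 369) = 1/(10154/3 - 369) = 1/(9047/3) = 3/9047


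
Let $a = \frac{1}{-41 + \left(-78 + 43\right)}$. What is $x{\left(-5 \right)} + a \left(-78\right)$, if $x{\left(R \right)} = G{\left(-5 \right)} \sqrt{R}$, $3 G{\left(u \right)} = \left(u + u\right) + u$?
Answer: $\frac{39}{38} - 5 i \sqrt{5} \approx 1.0263 - 11.18 i$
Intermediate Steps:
$G{\left(u \right)} = u$ ($G{\left(u \right)} = \frac{\left(u + u\right) + u}{3} = \frac{2 u + u}{3} = \frac{3 u}{3} = u$)
$a = - \frac{1}{76}$ ($a = \frac{1}{-41 - 35} = \frac{1}{-76} = - \frac{1}{76} \approx -0.013158$)
$x{\left(R \right)} = - 5 \sqrt{R}$
$x{\left(-5 \right)} + a \left(-78\right) = - 5 \sqrt{-5} - - \frac{39}{38} = - 5 i \sqrt{5} + \frac{39}{38} = \frac{39}{38} - 5 i \sqrt{5}$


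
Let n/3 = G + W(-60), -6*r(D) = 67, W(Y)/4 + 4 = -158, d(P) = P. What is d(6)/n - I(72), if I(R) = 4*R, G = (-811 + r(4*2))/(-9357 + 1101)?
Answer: -9243284832/32094395 ≈ -288.00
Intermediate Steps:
W(Y) = -648 (W(Y) = -16 + 4*(-158) = -16 - 632 = -648)
r(D) = -67/6 (r(D) = -⅙*67 = -67/6)
G = 4933/49536 (G = (-811 - 67/6)/(-9357 + 1101) = -4933/6/(-8256) = -4933/6*(-1/8256) = 4933/49536 ≈ 0.099584)
n = -32094395/16512 (n = 3*(4933/49536 - 648) = 3*(-32094395/49536) = -32094395/16512 ≈ -1943.7)
d(6)/n - I(72) = 6/(-32094395/16512) - 4*72 = 6*(-16512/32094395) - 1*288 = -99072/32094395 - 288 = -9243284832/32094395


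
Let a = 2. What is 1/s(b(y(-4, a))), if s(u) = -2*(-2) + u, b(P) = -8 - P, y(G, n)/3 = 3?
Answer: -1/13 ≈ -0.076923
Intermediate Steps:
y(G, n) = 9 (y(G, n) = 3*3 = 9)
s(u) = 4 + u
1/s(b(y(-4, a))) = 1/(4 + (-8 - 1*9)) = 1/(4 + (-8 - 9)) = 1/(4 - 17) = 1/(-13) = -1/13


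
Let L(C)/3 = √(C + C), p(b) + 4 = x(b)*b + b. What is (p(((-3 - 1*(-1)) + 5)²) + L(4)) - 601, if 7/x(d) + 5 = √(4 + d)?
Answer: -2489/4 + 6*√2 - 21*√13/4 ≈ -632.69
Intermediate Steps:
x(d) = 7/(-5 + √(4 + d))
p(b) = -4 + b + 7*b/(-5 + √(4 + b)) (p(b) = -4 + ((7/(-5 + √(4 + b)))*b + b) = -4 + (7*b/(-5 + √(4 + b)) + b) = -4 + (b + 7*b/(-5 + √(4 + b))) = -4 + b + 7*b/(-5 + √(4 + b)))
L(C) = 3*√2*√C (L(C) = 3*√(C + C) = 3*√(2*C) = 3*(√2*√C) = 3*√2*√C)
(p(((-3 - 1*(-1)) + 5)²) + L(4)) - 601 = ((7*((-3 - 1*(-1)) + 5)² + (-5 + √(4 + ((-3 - 1*(-1)) + 5)²))*(-4 + ((-3 - 1*(-1)) + 5)²))/(-5 + √(4 + ((-3 - 1*(-1)) + 5)²)) + 3*√2*√4) - 601 = ((7*((-3 + 1) + 5)² + (-5 + √(4 + ((-3 + 1) + 5)²))*(-4 + ((-3 + 1) + 5)²))/(-5 + √(4 + ((-3 + 1) + 5)²)) + 3*√2*2) - 601 = ((7*(-2 + 5)² + (-5 + √(4 + (-2 + 5)²))*(-4 + (-2 + 5)²))/(-5 + √(4 + (-2 + 5)²)) + 6*√2) - 601 = ((7*3² + (-5 + √(4 + 3²))*(-4 + 3²))/(-5 + √(4 + 3²)) + 6*√2) - 601 = ((7*9 + (-5 + √(4 + 9))*(-4 + 9))/(-5 + √(4 + 9)) + 6*√2) - 601 = ((63 + (-5 + √13)*5)/(-5 + √13) + 6*√2) - 601 = ((63 + (-25 + 5*√13))/(-5 + √13) + 6*√2) - 601 = ((38 + 5*√13)/(-5 + √13) + 6*√2) - 601 = (6*√2 + (38 + 5*√13)/(-5 + √13)) - 601 = -601 + 6*√2 + (38 + 5*√13)/(-5 + √13)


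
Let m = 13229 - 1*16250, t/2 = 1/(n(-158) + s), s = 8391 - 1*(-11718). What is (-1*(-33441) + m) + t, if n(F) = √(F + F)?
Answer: 12301002272958/404372197 - 4*I*√79/404372197 ≈ 30420.0 - 8.7921e-8*I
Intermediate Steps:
n(F) = √2*√F (n(F) = √(2*F) = √2*√F)
s = 20109 (s = 8391 + 11718 = 20109)
t = 2/(20109 + 2*I*√79) (t = 2/(√2*√(-158) + 20109) = 2/(√2*(I*√158) + 20109) = 2/(2*I*√79 + 20109) = 2/(20109 + 2*I*√79) ≈ 9.9458e-5 - 8.7921e-8*I)
m = -3021 (m = 13229 - 16250 = -3021)
(-1*(-33441) + m) + t = (-1*(-33441) - 3021) + (40218/404372197 - 4*I*√79/404372197) = (33441 - 3021) + (40218/404372197 - 4*I*√79/404372197) = 30420 + (40218/404372197 - 4*I*√79/404372197) = 12301002272958/404372197 - 4*I*√79/404372197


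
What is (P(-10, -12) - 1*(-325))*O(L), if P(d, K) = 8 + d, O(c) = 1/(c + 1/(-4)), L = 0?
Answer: -1292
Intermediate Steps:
O(c) = 1/(-1/4 + c) (O(c) = 1/(c - 1/4) = 1/(-1/4 + c))
(P(-10, -12) - 1*(-325))*O(L) = ((8 - 10) - 1*(-325))*(4/(-1 + 4*0)) = (-2 + 325)*(4/(-1 + 0)) = 323*(4/(-1)) = 323*(4*(-1)) = 323*(-4) = -1292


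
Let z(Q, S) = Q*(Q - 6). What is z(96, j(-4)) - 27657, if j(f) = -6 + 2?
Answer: -19017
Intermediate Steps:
j(f) = -4
z(Q, S) = Q*(-6 + Q)
z(96, j(-4)) - 27657 = 96*(-6 + 96) - 27657 = 96*90 - 27657 = 8640 - 27657 = -19017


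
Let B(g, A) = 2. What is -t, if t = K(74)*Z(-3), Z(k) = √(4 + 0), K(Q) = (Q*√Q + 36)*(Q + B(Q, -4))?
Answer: -5472 - 11248*√74 ≈ -1.0223e+5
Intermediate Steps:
K(Q) = (2 + Q)*(36 + Q^(3/2)) (K(Q) = (Q*√Q + 36)*(Q + 2) = (Q^(3/2) + 36)*(2 + Q) = (36 + Q^(3/2))*(2 + Q) = (2 + Q)*(36 + Q^(3/2)))
Z(k) = 2 (Z(k) = √4 = 2)
t = 5472 + 11248*√74 (t = (72 + 74^(5/2) + 2*74^(3/2) + 36*74)*2 = (72 + 5476*√74 + 2*(74*√74) + 2664)*2 = (72 + 5476*√74 + 148*√74 + 2664)*2 = (2736 + 5624*√74)*2 = 5472 + 11248*√74 ≈ 1.0223e+5)
-t = -(5472 + 11248*√74) = -5472 - 11248*√74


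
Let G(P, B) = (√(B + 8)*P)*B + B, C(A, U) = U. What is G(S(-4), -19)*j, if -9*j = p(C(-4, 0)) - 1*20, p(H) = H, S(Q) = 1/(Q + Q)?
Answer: -380/9 + 95*I*√11/18 ≈ -42.222 + 17.504*I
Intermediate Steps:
S(Q) = 1/(2*Q)
G(P, B) = B + B*P*√(8 + B) (G(P, B) = (√(8 + B)*P)*B + B = (P*√(8 + B))*B + B = B*P*√(8 + B) + B = B + B*P*√(8 + B))
j = 20/9 (j = -(0 - 1*20)/9 = -(0 - 20)/9 = -⅑*(-20) = 20/9 ≈ 2.2222)
G(S(-4), -19)*j = -19*(1 + ((½)/(-4))*√(8 - 19))*(20/9) = -19*(1 + ((½)*(-¼))*√(-11))*(20/9) = -19*(1 - I*√11/8)*(20/9) = (-19 + 19*I*√11/8)*(20/9) = -380/9 + 95*I*√11/18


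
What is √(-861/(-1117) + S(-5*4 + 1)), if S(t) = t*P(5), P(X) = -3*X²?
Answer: 3*√197657618/1117 ≈ 37.759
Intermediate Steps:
S(t) = -75*t (S(t) = t*(-3*5²) = t*(-3*25) = t*(-75) = -75*t)
√(-861/(-1117) + S(-5*4 + 1)) = √(-861/(-1117) - 75*(-5*4 + 1)) = √(-861*(-1/1117) - 75*(-20 + 1)) = √(861/1117 - 75*(-19)) = √(861/1117 + 1425) = √(1592586/1117) = 3*√197657618/1117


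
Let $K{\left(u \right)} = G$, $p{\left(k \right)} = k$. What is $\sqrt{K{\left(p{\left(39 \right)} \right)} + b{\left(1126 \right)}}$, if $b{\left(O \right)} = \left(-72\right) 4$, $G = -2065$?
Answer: $i \sqrt{2353} \approx 48.508 i$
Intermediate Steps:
$K{\left(u \right)} = -2065$
$b{\left(O \right)} = -288$
$\sqrt{K{\left(p{\left(39 \right)} \right)} + b{\left(1126 \right)}} = \sqrt{-2065 - 288} = \sqrt{-2353} = i \sqrt{2353}$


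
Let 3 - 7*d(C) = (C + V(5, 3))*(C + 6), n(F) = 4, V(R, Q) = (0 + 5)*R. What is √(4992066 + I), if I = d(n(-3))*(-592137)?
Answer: 3*√3252187 ≈ 5410.1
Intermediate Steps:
V(R, Q) = 5*R
d(C) = 3/7 - (6 + C)*(25 + C)/7 (d(C) = 3/7 - (C + 5*5)*(C + 6)/7 = 3/7 - (C + 25)*(6 + C)/7 = 3/7 - (25 + C)*(6 + C)/7 = 3/7 - (6 + C)*(25 + C)/7)
I = 24277617 (I = (-21 - 31/7*4 - ⅐*4²)*(-592137) = (-21 - 124/7 - ⅐*16)*(-592137) = (-21 - 124/7 - 16/7)*(-592137) = -41*(-592137) = 24277617)
√(4992066 + I) = √(4992066 + 24277617) = √29269683 = 3*√3252187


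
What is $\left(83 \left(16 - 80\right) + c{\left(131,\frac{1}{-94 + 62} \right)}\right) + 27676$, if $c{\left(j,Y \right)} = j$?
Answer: $22495$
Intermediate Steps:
$\left(83 \left(16 - 80\right) + c{\left(131,\frac{1}{-94 + 62} \right)}\right) + 27676 = \left(83 \left(16 - 80\right) + 131\right) + 27676 = \left(83 \left(-64\right) + 131\right) + 27676 = \left(-5312 + 131\right) + 27676 = -5181 + 27676 = 22495$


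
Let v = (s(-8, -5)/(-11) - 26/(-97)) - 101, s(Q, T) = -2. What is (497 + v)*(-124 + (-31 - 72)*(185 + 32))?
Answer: -9507194700/1067 ≈ -8.9102e+6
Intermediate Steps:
v = -107287/1067 (v = (-2/(-11) - 26/(-97)) - 101 = (-2*(-1/11) - 26*(-1/97)) - 101 = (2/11 + 26/97) - 101 = 480/1067 - 101 = -107287/1067 ≈ -100.55)
(497 + v)*(-124 + (-31 - 72)*(185 + 32)) = (497 - 107287/1067)*(-124 + (-31 - 72)*(185 + 32)) = 423012*(-124 - 103*217)/1067 = 423012*(-124 - 22351)/1067 = (423012/1067)*(-22475) = -9507194700/1067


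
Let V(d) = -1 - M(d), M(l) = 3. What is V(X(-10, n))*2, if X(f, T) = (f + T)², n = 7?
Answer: -8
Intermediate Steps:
X(f, T) = (T + f)²
V(d) = -4 (V(d) = -1 - 1*3 = -1 - 3 = -4)
V(X(-10, n))*2 = -4*2 = -8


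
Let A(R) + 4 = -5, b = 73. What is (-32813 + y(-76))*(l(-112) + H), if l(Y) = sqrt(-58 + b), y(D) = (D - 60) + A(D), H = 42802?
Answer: -1410668316 - 32958*sqrt(15) ≈ -1.4108e+9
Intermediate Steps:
A(R) = -9 (A(R) = -4 - 5 = -9)
y(D) = -69 + D (y(D) = (D - 60) - 9 = (-60 + D) - 9 = -69 + D)
l(Y) = sqrt(15) (l(Y) = sqrt(-58 + 73) = sqrt(15))
(-32813 + y(-76))*(l(-112) + H) = (-32813 + (-69 - 76))*(sqrt(15) + 42802) = (-32813 - 145)*(42802 + sqrt(15)) = -32958*(42802 + sqrt(15)) = -1410668316 - 32958*sqrt(15)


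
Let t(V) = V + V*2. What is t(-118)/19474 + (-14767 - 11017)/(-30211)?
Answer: 245711461/294164507 ≈ 0.83529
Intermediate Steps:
t(V) = 3*V (t(V) = V + 2*V = 3*V)
t(-118)/19474 + (-14767 - 11017)/(-30211) = (3*(-118))/19474 + (-14767 - 11017)/(-30211) = -354*1/19474 - 25784*(-1/30211) = -177/9737 + 25784/30211 = 245711461/294164507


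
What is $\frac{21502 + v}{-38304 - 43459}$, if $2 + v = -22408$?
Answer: $\frac{908}{81763} \approx 0.011105$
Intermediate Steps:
$v = -22410$ ($v = -2 - 22408 = -22410$)
$\frac{21502 + v}{-38304 - 43459} = \frac{21502 - 22410}{-38304 - 43459} = - \frac{908}{-81763} = \left(-908\right) \left(- \frac{1}{81763}\right) = \frac{908}{81763}$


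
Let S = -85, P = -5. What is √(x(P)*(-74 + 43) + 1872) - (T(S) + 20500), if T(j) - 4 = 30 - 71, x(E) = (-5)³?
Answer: -20463 + √5747 ≈ -20387.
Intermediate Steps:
x(E) = -125
T(j) = -37 (T(j) = 4 + (30 - 71) = 4 - 41 = -37)
√(x(P)*(-74 + 43) + 1872) - (T(S) + 20500) = √(-125*(-74 + 43) + 1872) - (-37 + 20500) = √(-125*(-31) + 1872) - 1*20463 = √(3875 + 1872) - 20463 = √5747 - 20463 = -20463 + √5747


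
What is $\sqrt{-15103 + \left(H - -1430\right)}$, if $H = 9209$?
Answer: $12 i \sqrt{31} \approx 66.813 i$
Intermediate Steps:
$\sqrt{-15103 + \left(H - -1430\right)} = \sqrt{-15103 + \left(9209 - -1430\right)} = \sqrt{-15103 + \left(9209 + 1430\right)} = \sqrt{-15103 + 10639} = \sqrt{-4464} = 12 i \sqrt{31}$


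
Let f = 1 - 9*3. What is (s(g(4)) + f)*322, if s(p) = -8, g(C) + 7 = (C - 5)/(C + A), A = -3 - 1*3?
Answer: -10948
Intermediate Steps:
A = -6 (A = -3 - 3 = -6)
g(C) = -7 + (-5 + C)/(-6 + C) (g(C) = -7 + (C - 5)/(C - 6) = -7 + (-5 + C)/(-6 + C))
f = -26 (f = 1 - 27 = -26)
(s(g(4)) + f)*322 = (-8 - 26)*322 = -34*322 = -10948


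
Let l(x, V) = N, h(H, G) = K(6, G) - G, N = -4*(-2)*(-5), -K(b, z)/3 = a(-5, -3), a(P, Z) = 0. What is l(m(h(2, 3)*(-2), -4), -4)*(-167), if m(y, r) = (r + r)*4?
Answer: 6680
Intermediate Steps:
K(b, z) = 0 (K(b, z) = -3*0 = 0)
N = -40 (N = -(-8)*(-5) = -1*40 = -40)
h(H, G) = -G (h(H, G) = 0 - G = -G)
m(y, r) = 8*r (m(y, r) = (2*r)*4 = 8*r)
l(x, V) = -40
l(m(h(2, 3)*(-2), -4), -4)*(-167) = -40*(-167) = 6680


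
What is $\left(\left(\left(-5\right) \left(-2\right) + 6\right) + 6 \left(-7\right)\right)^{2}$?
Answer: $676$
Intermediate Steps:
$\left(\left(\left(-5\right) \left(-2\right) + 6\right) + 6 \left(-7\right)\right)^{2} = \left(\left(10 + 6\right) - 42\right)^{2} = \left(16 - 42\right)^{2} = \left(-26\right)^{2} = 676$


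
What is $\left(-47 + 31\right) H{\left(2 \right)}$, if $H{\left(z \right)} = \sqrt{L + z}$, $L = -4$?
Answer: $- 16 i \sqrt{2} \approx - 22.627 i$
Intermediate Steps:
$H{\left(z \right)} = \sqrt{-4 + z}$
$\left(-47 + 31\right) H{\left(2 \right)} = \left(-47 + 31\right) \sqrt{-4 + 2} = - 16 \sqrt{-2} = - 16 i \sqrt{2}$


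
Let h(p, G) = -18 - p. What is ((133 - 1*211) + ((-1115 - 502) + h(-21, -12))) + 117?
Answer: -1575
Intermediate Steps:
((133 - 1*211) + ((-1115 - 502) + h(-21, -12))) + 117 = ((133 - 1*211) + ((-1115 - 502) + (-18 - 1*(-21)))) + 117 = ((133 - 211) + (-1617 + (-18 + 21))) + 117 = (-78 + (-1617 + 3)) + 117 = (-78 - 1614) + 117 = -1692 + 117 = -1575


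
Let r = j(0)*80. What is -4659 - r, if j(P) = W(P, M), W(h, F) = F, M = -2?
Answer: -4499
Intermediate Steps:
j(P) = -2
r = -160 (r = -2*80 = -160)
-4659 - r = -4659 - 1*(-160) = -4659 + 160 = -4499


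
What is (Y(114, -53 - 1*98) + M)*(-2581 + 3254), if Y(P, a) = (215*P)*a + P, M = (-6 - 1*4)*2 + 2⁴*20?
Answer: -2490501108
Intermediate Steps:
M = 300 (M = (-6 - 4)*2 + 16*20 = -10*2 + 320 = -20 + 320 = 300)
Y(P, a) = P + 215*P*a (Y(P, a) = 215*P*a + P = P + 215*P*a)
(Y(114, -53 - 1*98) + M)*(-2581 + 3254) = (114*(1 + 215*(-53 - 1*98)) + 300)*(-2581 + 3254) = (114*(1 + 215*(-53 - 98)) + 300)*673 = (114*(1 + 215*(-151)) + 300)*673 = (114*(1 - 32465) + 300)*673 = (114*(-32464) + 300)*673 = (-3700896 + 300)*673 = -3700596*673 = -2490501108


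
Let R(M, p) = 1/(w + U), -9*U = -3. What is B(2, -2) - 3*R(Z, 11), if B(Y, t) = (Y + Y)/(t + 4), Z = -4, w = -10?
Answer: 67/29 ≈ 2.3103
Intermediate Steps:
U = 1/3 (U = -1/9*(-3) = 1/3 ≈ 0.33333)
B(Y, t) = 2*Y/(4 + t) (B(Y, t) = (2*Y)/(4 + t) = 2*Y/(4 + t))
R(M, p) = -3/29 (R(M, p) = 1/(-10 + 1/3) = 1/(-29/3) = -3/29)
B(2, -2) - 3*R(Z, 11) = 2*2/(4 - 2) - 3*(-3/29) = 2*2/2 + 9/29 = 2*2*(1/2) + 9/29 = 2 + 9/29 = 67/29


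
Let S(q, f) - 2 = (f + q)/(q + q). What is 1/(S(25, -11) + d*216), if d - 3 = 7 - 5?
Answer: 25/27057 ≈ 0.00092398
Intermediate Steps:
d = 5 (d = 3 + (7 - 5) = 3 + 2 = 5)
S(q, f) = 2 + (f + q)/(2*q) (S(q, f) = 2 + (f + q)/(q + q) = 2 + (f + q)/((2*q)) = 2 + (f + q)*(1/(2*q)) = 2 + (f + q)/(2*q))
1/(S(25, -11) + d*216) = 1/((½)*(-11 + 5*25)/25 + 5*216) = 1/((½)*(1/25)*(-11 + 125) + 1080) = 1/((½)*(1/25)*114 + 1080) = 1/(57/25 + 1080) = 1/(27057/25) = 25/27057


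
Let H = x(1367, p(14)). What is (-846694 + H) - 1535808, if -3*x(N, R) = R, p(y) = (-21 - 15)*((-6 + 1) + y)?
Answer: -2382394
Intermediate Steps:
p(y) = 180 - 36*y (p(y) = -36*(-5 + y) = 180 - 36*y)
x(N, R) = -R/3
H = 108 (H = -(180 - 36*14)/3 = -(180 - 504)/3 = -1/3*(-324) = 108)
(-846694 + H) - 1535808 = (-846694 + 108) - 1535808 = -846586 - 1535808 = -2382394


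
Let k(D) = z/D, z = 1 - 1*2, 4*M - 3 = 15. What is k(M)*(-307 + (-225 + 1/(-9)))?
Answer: 9578/81 ≈ 118.25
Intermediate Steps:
M = 9/2 (M = 3/4 + (1/4)*15 = 3/4 + 15/4 = 9/2 ≈ 4.5000)
z = -1 (z = 1 - 2 = -1)
k(D) = -1/D
k(M)*(-307 + (-225 + 1/(-9))) = (-1/9/2)*(-307 + (-225 + 1/(-9))) = (-1*2/9)*(-307 + (-225 - 1/9)) = -2*(-307 - 2026/9)/9 = -2/9*(-4789/9) = 9578/81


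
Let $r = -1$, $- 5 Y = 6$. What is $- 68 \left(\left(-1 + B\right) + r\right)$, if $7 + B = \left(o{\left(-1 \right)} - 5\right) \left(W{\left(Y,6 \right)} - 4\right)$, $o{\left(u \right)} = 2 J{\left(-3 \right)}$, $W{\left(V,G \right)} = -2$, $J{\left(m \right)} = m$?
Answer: $-3876$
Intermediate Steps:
$Y = - \frac{6}{5}$ ($Y = \left(- \frac{1}{5}\right) 6 = - \frac{6}{5} \approx -1.2$)
$o{\left(u \right)} = -6$ ($o{\left(u \right)} = 2 \left(-3\right) = -6$)
$B = 59$ ($B = -7 + \left(-6 - 5\right) \left(-2 - 4\right) = -7 - -66 = -7 + 66 = 59$)
$- 68 \left(\left(-1 + B\right) + r\right) = - 68 \left(\left(-1 + 59\right) - 1\right) = - 68 \left(58 - 1\right) = \left(-68\right) 57 = -3876$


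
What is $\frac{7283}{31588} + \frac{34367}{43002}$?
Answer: $\frac{699384181}{679173588} \approx 1.0298$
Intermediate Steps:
$\frac{7283}{31588} + \frac{34367}{43002} = \frac{699384181}{679173588}$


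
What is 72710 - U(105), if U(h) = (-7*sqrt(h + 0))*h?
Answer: 72710 + 735*sqrt(105) ≈ 80242.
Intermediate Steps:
U(h) = -7*h**(3/2) (U(h) = (-7*sqrt(h))*h = -7*h**(3/2))
72710 - U(105) = 72710 - (-7)*105**(3/2) = 72710 - (-7)*105*sqrt(105) = 72710 - (-735)*sqrt(105) = 72710 + 735*sqrt(105)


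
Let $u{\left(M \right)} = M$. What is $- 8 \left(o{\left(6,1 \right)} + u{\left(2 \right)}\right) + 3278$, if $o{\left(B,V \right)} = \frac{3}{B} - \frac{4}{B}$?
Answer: $\frac{9790}{3} \approx 3263.3$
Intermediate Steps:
$o{\left(B,V \right)} = - \frac{1}{B}$
$- 8 \left(o{\left(6,1 \right)} + u{\left(2 \right)}\right) + 3278 = - 8 \left(- \frac{1}{6} + 2\right) + 3278 = \left(-8\right) \frac{11}{6} + 3278 = - \frac{44}{3} + 3278 = \frac{9790}{3}$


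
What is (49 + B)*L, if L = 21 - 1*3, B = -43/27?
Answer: 2560/3 ≈ 853.33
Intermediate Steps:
B = -43/27 (B = -43*1/27 = -43/27 ≈ -1.5926)
L = 18 (L = 21 - 3 = 18)
(49 + B)*L = (49 - 43/27)*18 = (1280/27)*18 = 2560/3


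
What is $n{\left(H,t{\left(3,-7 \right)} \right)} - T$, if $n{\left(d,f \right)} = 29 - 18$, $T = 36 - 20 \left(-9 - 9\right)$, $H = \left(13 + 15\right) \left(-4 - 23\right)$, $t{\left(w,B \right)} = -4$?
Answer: $-385$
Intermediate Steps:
$H = -756$ ($H = 28 \left(-27\right) = -756$)
$T = 396$ ($T = 36 - 20 \left(-9 - 9\right) = 36 - -360 = 36 + 360 = 396$)
$n{\left(d,f \right)} = 11$ ($n{\left(d,f \right)} = 29 - 18 = 11$)
$n{\left(H,t{\left(3,-7 \right)} \right)} - T = 11 - 396 = -385$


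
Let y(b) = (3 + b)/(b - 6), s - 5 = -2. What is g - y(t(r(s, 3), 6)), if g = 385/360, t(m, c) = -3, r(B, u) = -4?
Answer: 77/72 ≈ 1.0694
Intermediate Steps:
s = 3 (s = 5 - 2 = 3)
g = 77/72 (g = 385*(1/360) = 77/72 ≈ 1.0694)
y(b) = (3 + b)/(-6 + b)
g - y(t(r(s, 3), 6)) = 77/72 - (3 - 3)/(-6 - 3) = 77/72 - 0/(-9) = 77/72 - (-1)*0/9 = 77/72 - 1*0 = 77/72 + 0 = 77/72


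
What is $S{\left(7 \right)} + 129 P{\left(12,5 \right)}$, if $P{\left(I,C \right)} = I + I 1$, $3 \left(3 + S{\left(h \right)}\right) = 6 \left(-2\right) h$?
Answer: $3065$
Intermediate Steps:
$S{\left(h \right)} = -3 - 4 h$ ($S{\left(h \right)} = -3 + \frac{6 \left(-2\right) h}{3} = -3 + \frac{\left(-12\right) h}{3} = -3 - 4 h$)
$P{\left(I,C \right)} = 2 I$ ($P{\left(I,C \right)} = I + I = 2 I$)
$S{\left(7 \right)} + 129 P{\left(12,5 \right)} = \left(-3 - 28\right) + 129 \cdot 2 \cdot 12 = \left(-3 - 28\right) + 129 \cdot 24 = -31 + 3096 = 3065$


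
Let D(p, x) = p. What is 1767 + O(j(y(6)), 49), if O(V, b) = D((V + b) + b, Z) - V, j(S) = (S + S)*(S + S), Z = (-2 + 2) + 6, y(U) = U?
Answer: 1865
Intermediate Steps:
Z = 6 (Z = 0 + 6 = 6)
j(S) = 4*S² (j(S) = (2*S)*(2*S) = 4*S²)
O(V, b) = 2*b (O(V, b) = ((V + b) + b) - V = (V + 2*b) - V = 2*b)
1767 + O(j(y(6)), 49) = 1767 + 2*49 = 1767 + 98 = 1865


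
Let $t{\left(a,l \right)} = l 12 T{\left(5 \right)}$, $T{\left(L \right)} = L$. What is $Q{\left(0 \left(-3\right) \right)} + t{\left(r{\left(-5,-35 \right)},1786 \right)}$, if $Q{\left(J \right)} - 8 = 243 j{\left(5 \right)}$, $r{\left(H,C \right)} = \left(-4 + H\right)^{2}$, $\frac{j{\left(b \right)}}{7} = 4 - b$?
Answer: $105467$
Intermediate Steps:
$j{\left(b \right)} = 28 - 7 b$ ($j{\left(b \right)} = 7 \left(4 - b\right) = 28 - 7 b$)
$t{\left(a,l \right)} = 60 l$ ($t{\left(a,l \right)} = l 12 \cdot 5 = 12 l 5 = 60 l$)
$Q{\left(J \right)} = -1693$ ($Q{\left(J \right)} = 8 + 243 \left(28 - 35\right) = 8 + 243 \left(-7\right) = 8 - 1701 = -1693$)
$Q{\left(0 \left(-3\right) \right)} + t{\left(r{\left(-5,-35 \right)},1786 \right)} = -1693 + 60 \cdot 1786 = -1693 + 107160 = 105467$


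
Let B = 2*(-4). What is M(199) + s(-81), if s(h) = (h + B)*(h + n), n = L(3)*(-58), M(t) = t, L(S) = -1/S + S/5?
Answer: 131768/15 ≈ 8784.5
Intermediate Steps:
L(S) = -1/S + S/5 (L(S) = -1/S + S*(1/5) = -1/S + S/5)
n = -232/15 (n = (-1/3 + (1/5)*3)*(-58) = (-1*1/3 + 3/5)*(-58) = (-1/3 + 3/5)*(-58) = (4/15)*(-58) = -232/15 ≈ -15.467)
B = -8
s(h) = (-8 + h)*(-232/15 + h) (s(h) = (h - 8)*(h - 232/15) = (-8 + h)*(-232/15 + h))
M(199) + s(-81) = 199 + (1856/15 + (-81)**2 - 352/15*(-81)) = 199 + (1856/15 + 6561 + 9504/5) = 199 + 128783/15 = 131768/15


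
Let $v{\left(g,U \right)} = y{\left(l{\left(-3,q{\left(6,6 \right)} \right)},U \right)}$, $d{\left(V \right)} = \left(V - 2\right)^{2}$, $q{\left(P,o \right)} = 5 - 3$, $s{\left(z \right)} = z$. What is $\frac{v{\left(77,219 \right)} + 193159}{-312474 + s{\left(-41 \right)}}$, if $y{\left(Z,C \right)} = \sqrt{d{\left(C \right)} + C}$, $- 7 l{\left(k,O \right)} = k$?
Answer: $- \frac{193159}{312515} - \frac{2 \sqrt{11827}}{312515} \approx -0.61878$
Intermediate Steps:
$q{\left(P,o \right)} = 2$ ($q{\left(P,o \right)} = 5 - 3 = 2$)
$d{\left(V \right)} = \left(-2 + V\right)^{2}$
$l{\left(k,O \right)} = - \frac{k}{7}$
$y{\left(Z,C \right)} = \sqrt{C + \left(-2 + C\right)^{2}}$ ($y{\left(Z,C \right)} = \sqrt{\left(-2 + C\right)^{2} + C} = \sqrt{C + \left(-2 + C\right)^{2}}$)
$v{\left(g,U \right)} = \sqrt{U + \left(-2 + U\right)^{2}}$
$\frac{v{\left(77,219 \right)} + 193159}{-312474 + s{\left(-41 \right)}} = \frac{\sqrt{219 + \left(-2 + 219\right)^{2}} + 193159}{-312474 - 41} = \frac{\sqrt{219 + 217^{2}} + 193159}{-312515} = \left(\sqrt{219 + 47089} + 193159\right) \left(- \frac{1}{312515}\right) = \left(\sqrt{47308} + 193159\right) \left(- \frac{1}{312515}\right) = \left(2 \sqrt{11827} + 193159\right) \left(- \frac{1}{312515}\right) = \left(193159 + 2 \sqrt{11827}\right) \left(- \frac{1}{312515}\right) = - \frac{193159}{312515} - \frac{2 \sqrt{11827}}{312515}$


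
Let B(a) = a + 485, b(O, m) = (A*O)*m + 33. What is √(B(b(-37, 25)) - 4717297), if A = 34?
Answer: 3*I*√527581 ≈ 2179.0*I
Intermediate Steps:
b(O, m) = 33 + 34*O*m (b(O, m) = (34*O)*m + 33 = 34*O*m + 33 = 33 + 34*O*m)
B(a) = 485 + a
√(B(b(-37, 25)) - 4717297) = √((485 + (33 + 34*(-37)*25)) - 4717297) = √((485 + (33 - 31450)) - 4717297) = √((485 - 31417) - 4717297) = √(-30932 - 4717297) = √(-4748229) = 3*I*√527581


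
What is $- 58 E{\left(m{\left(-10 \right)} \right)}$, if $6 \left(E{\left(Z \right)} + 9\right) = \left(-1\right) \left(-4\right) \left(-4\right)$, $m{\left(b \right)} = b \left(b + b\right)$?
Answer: $\frac{2030}{3} \approx 676.67$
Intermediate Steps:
$m{\left(b \right)} = 2 b^{2}$ ($m{\left(b \right)} = b 2 b = 2 b^{2}$)
$E{\left(Z \right)} = - \frac{35}{3}$ ($E{\left(Z \right)} = -9 + \frac{\left(-1\right) \left(-4\right) \left(-4\right)}{6} = -9 + \frac{4 \left(-4\right)}{6} = -9 + \frac{1}{6} \left(-16\right) = -9 - \frac{8}{3} = - \frac{35}{3}$)
$- 58 E{\left(m{\left(-10 \right)} \right)} = \left(-58\right) \left(- \frac{35}{3}\right) = \frac{2030}{3}$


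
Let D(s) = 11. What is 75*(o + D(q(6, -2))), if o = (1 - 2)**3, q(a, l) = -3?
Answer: 750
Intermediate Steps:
o = -1 (o = (-1)**3 = -1)
75*(o + D(q(6, -2))) = 75*(-1 + 11) = 75*10 = 750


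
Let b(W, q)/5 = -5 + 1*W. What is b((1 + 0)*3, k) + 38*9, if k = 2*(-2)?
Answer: 332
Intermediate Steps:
k = -4
b(W, q) = -25 + 5*W (b(W, q) = 5*(-5 + 1*W) = 5*(-5 + W) = -25 + 5*W)
b((1 + 0)*3, k) + 38*9 = (-25 + 5*((1 + 0)*3)) + 38*9 = (-25 + 5*(1*3)) + 342 = (-25 + 5*3) + 342 = (-25 + 15) + 342 = -10 + 342 = 332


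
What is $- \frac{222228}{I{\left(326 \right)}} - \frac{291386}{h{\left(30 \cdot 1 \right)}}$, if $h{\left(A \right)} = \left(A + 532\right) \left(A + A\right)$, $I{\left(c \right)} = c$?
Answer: $- \frac{1897129999}{2748180} \approx -690.32$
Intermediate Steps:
$h{\left(A \right)} = 2 A \left(532 + A\right)$ ($h{\left(A \right)} = \left(532 + A\right) 2 A = 2 A \left(532 + A\right)$)
$- \frac{222228}{I{\left(326 \right)}} - \frac{291386}{h{\left(30 \cdot 1 \right)}} = - \frac{222228}{326} - \frac{291386}{2 \cdot 30 \cdot 1 \left(532 + 30 \cdot 1\right)} = \left(-222228\right) \frac{1}{326} - \frac{291386}{2 \cdot 30 \left(532 + 30\right)} = - \frac{111114}{163} - \frac{291386}{2 \cdot 30 \cdot 562} = - \frac{111114}{163} - \frac{291386}{33720} = - \frac{111114}{163} - \frac{145693}{16860} = - \frac{1897129999}{2748180}$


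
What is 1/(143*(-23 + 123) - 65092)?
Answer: -1/50792 ≈ -1.9688e-5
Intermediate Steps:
1/(143*(-23 + 123) - 65092) = 1/(143*100 - 65092) = 1/(14300 - 65092) = 1/(-50792) = -1/50792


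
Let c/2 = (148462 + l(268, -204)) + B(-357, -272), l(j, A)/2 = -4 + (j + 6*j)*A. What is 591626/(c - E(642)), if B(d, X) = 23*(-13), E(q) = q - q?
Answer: -6037/12597 ≈ -0.47924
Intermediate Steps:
l(j, A) = -8 + 14*A*j (l(j, A) = 2*(-4 + (j + 6*j)*A) = 2*(-4 + (7*j)*A) = 2*(-4 + 7*A*j) = -8 + 14*A*j)
E(q) = 0
B(d, X) = -299
c = -1234506 (c = 2*((148462 + (-8 + 14*(-204)*268)) - 299) = 2*((148462 + (-8 - 765408)) - 299) = 2*((148462 - 765416) - 299) = 2*(-616954 - 299) = 2*(-617253) = -1234506)
591626/(c - E(642)) = 591626/(-1234506 - 1*0) = 591626/(-1234506 + 0) = 591626/(-1234506) = 591626*(-1/1234506) = -6037/12597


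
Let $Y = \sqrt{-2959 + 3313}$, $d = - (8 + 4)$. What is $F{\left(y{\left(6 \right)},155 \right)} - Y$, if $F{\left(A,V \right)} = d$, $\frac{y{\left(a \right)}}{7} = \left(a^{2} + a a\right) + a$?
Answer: $-12 - \sqrt{354} \approx -30.815$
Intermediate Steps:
$d = -12$ ($d = \left(-1\right) 12 = -12$)
$y{\left(a \right)} = 7 a + 14 a^{2}$ ($y{\left(a \right)} = 7 \left(\left(a^{2} + a a\right) + a\right) = 7 \left(\left(a^{2} + a^{2}\right) + a\right) = 7 \left(2 a^{2} + a\right) = 7 \left(a + 2 a^{2}\right) = 7 a + 14 a^{2}$)
$Y = \sqrt{354} \approx 18.815$
$F{\left(A,V \right)} = -12$
$F{\left(y{\left(6 \right)},155 \right)} - Y = -12 - \sqrt{354}$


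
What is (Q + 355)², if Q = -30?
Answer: 105625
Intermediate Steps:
(Q + 355)² = (-30 + 355)² = 325² = 105625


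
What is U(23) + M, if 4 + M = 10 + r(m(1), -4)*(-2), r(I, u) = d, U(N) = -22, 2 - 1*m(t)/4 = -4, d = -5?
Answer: -6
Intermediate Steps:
m(t) = 24 (m(t) = 8 - 4*(-4) = 8 + 16 = 24)
r(I, u) = -5
M = 16 (M = -4 + (10 - 5*(-2)) = -4 + (10 + 10) = -4 + 20 = 16)
U(23) + M = -22 + 16 = -6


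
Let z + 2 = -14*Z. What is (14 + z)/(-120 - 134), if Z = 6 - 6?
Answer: -6/127 ≈ -0.047244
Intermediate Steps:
Z = 0
z = -2 (z = -2 - 14*0 = -2 + 0 = -2)
(14 + z)/(-120 - 134) = (14 - 2)/(-120 - 134) = 12/(-254) = 12*(-1/254) = -6/127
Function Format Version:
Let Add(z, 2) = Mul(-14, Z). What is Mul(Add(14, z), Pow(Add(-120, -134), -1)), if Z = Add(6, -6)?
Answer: Rational(-6, 127) ≈ -0.047244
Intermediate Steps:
Z = 0
z = -2 (z = Add(-2, Mul(-14, 0)) = Add(-2, 0) = -2)
Mul(Add(14, z), Pow(Add(-120, -134), -1)) = Mul(Add(14, -2), Pow(Add(-120, -134), -1)) = Mul(12, Pow(-254, -1)) = Mul(12, Rational(-1, 254)) = Rational(-6, 127)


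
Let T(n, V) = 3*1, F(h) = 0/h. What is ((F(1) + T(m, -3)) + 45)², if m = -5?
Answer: 2304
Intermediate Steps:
F(h) = 0
T(n, V) = 3
((F(1) + T(m, -3)) + 45)² = ((0 + 3) + 45)² = (3 + 45)² = 48² = 2304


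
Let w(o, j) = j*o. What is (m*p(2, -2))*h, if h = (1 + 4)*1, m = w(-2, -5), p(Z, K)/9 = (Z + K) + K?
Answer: -900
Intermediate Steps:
p(Z, K) = 9*Z + 18*K (p(Z, K) = 9*((Z + K) + K) = 9*((K + Z) + K) = 9*(Z + 2*K) = 9*Z + 18*K)
m = 10 (m = -5*(-2) = 10)
h = 5 (h = 5*1 = 5)
(m*p(2, -2))*h = (10*(9*2 + 18*(-2)))*5 = (10*(18 - 36))*5 = (10*(-18))*5 = -180*5 = -900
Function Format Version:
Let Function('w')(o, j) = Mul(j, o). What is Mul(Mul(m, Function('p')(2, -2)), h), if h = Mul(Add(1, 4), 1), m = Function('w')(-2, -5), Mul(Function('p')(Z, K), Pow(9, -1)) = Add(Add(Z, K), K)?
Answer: -900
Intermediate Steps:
Function('p')(Z, K) = Add(Mul(9, Z), Mul(18, K)) (Function('p')(Z, K) = Mul(9, Add(Add(Z, K), K)) = Mul(9, Add(Add(K, Z), K)) = Mul(9, Add(Z, Mul(2, K))) = Add(Mul(9, Z), Mul(18, K)))
m = 10 (m = Mul(-5, -2) = 10)
h = 5 (h = Mul(5, 1) = 5)
Mul(Mul(m, Function('p')(2, -2)), h) = Mul(Mul(10, Add(Mul(9, 2), Mul(18, -2))), 5) = Mul(Mul(10, Add(18, -36)), 5) = Mul(Mul(10, -18), 5) = Mul(-180, 5) = -900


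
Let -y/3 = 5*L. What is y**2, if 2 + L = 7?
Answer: 5625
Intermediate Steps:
L = 5 (L = -2 + 7 = 5)
y = -75 (y = -15*5 = -3*25 = -75)
y**2 = (-75)**2 = 5625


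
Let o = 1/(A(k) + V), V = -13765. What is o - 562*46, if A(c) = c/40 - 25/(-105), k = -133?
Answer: -298983370276/11565193 ≈ -25852.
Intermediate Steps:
A(c) = 5/21 + c/40 (A(c) = c*(1/40) - 25*(-1/105) = c/40 + 5/21 = 5/21 + c/40)
o = -840/11565193 (o = 1/((5/21 + (1/40)*(-133)) - 13765) = 1/((5/21 - 133/40) - 13765) = 1/(-2593/840 - 13765) = 1/(-11565193/840) = -840/11565193 ≈ -7.2632e-5)
o - 562*46 = -840/11565193 - 562*46 = -840/11565193 - 25852 = -298983370276/11565193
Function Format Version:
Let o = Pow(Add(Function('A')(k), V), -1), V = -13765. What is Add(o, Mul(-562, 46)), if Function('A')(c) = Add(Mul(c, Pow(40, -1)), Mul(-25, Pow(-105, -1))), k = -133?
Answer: Rational(-298983370276, 11565193) ≈ -25852.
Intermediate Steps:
Function('A')(c) = Add(Rational(5, 21), Mul(Rational(1, 40), c)) (Function('A')(c) = Add(Mul(c, Rational(1, 40)), Mul(-25, Rational(-1, 105))) = Add(Mul(Rational(1, 40), c), Rational(5, 21)) = Add(Rational(5, 21), Mul(Rational(1, 40), c)))
o = Rational(-840, 11565193) (o = Pow(Add(Add(Rational(5, 21), Mul(Rational(1, 40), -133)), -13765), -1) = Pow(Add(Add(Rational(5, 21), Rational(-133, 40)), -13765), -1) = Pow(Add(Rational(-2593, 840), -13765), -1) = Pow(Rational(-11565193, 840), -1) = Rational(-840, 11565193) ≈ -7.2632e-5)
Add(o, Mul(-562, 46)) = Add(Rational(-840, 11565193), Mul(-562, 46)) = Add(Rational(-840, 11565193), -25852) = Rational(-298983370276, 11565193)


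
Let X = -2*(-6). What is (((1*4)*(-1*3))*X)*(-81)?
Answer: 11664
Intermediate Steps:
X = 12
(((1*4)*(-1*3))*X)*(-81) = (((1*4)*(-1*3))*12)*(-81) = ((4*(-3))*12)*(-81) = -12*12*(-81) = -144*(-81) = 11664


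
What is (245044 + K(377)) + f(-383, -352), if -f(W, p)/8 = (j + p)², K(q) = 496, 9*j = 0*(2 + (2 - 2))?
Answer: -745692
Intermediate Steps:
j = 0 (j = (0*(2 + (2 - 2)))/9 = (0*(2 + 0))/9 = (0*2)/9 = (⅑)*0 = 0)
f(W, p) = -8*p² (f(W, p) = -8*(0 + p)² = -8*p²)
(245044 + K(377)) + f(-383, -352) = (245044 + 496) - 8*(-352)² = 245540 - 8*123904 = 245540 - 991232 = -745692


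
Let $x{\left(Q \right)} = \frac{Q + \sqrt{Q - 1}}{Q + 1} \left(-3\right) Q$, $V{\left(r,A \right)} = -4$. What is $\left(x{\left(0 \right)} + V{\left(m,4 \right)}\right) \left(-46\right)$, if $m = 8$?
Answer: $184$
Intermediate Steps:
$x{\left(Q \right)} = - \frac{3 Q \left(Q + \sqrt{-1 + Q}\right)}{1 + Q}$ ($x{\left(Q \right)} = \frac{Q + \sqrt{-1 + Q}}{1 + Q} \left(-3\right) Q = - \frac{3 \left(Q + \sqrt{-1 + Q}\right)}{1 + Q} Q = - \frac{3 Q \left(Q + \sqrt{-1 + Q}\right)}{1 + Q}$)
$\left(x{\left(0 \right)} + V{\left(m,4 \right)}\right) \left(-46\right) = \left(\left(-3\right) 0 \frac{1}{1 + 0} \left(0 + \sqrt{-1 + 0}\right) - 4\right) \left(-46\right) = \left(\left(-3\right) 0 \cdot 1^{-1} \left(0 + \sqrt{-1}\right) - 4\right) \left(-46\right) = \left(\left(-3\right) 0 \cdot 1 \left(0 + i\right) - 4\right) \left(-46\right) = \left(\left(-3\right) 0 \cdot 1 i - 4\right) \left(-46\right) = \left(0 - 4\right) \left(-46\right) = \left(-4\right) \left(-46\right) = 184$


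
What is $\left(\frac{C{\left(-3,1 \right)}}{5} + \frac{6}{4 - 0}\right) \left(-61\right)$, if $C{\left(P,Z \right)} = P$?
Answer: $- \frac{549}{10} \approx -54.9$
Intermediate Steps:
$\left(\frac{C{\left(-3,1 \right)}}{5} + \frac{6}{4 - 0}\right) \left(-61\right) = \left(- \frac{3}{5} + \frac{6}{4 - 0}\right) \left(-61\right) = \left(\left(-3\right) \frac{1}{5} + \frac{6}{4 + 0}\right) \left(-61\right) = \left(- \frac{3}{5} + \frac{6}{4}\right) \left(-61\right) = \left(- \frac{3}{5} + 6 \cdot \frac{1}{4}\right) \left(-61\right) = \left(- \frac{3}{5} + \frac{3}{2}\right) \left(-61\right) = \frac{9}{10} \left(-61\right) = - \frac{549}{10}$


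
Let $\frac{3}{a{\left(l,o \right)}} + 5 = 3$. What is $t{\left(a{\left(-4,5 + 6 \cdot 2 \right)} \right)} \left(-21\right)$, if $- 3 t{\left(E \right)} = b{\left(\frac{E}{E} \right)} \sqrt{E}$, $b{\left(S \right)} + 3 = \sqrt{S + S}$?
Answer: $\frac{7 i \sqrt{6} \left(-3 + \sqrt{2}\right)}{2} \approx - 13.595 i$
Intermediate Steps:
$b{\left(S \right)} = -3 + \sqrt{2} \sqrt{S}$ ($b{\left(S \right)} = -3 + \sqrt{S + S} = -3 + \sqrt{2 S} = -3 + \sqrt{2} \sqrt{S}$)
$a{\left(l,o \right)} = - \frac{3}{2}$ ($a{\left(l,o \right)} = \frac{3}{-5 + 3} = \frac{3}{-2} = 3 \left(- \frac{1}{2}\right) = - \frac{3}{2}$)
$t{\left(E \right)} = - \frac{\sqrt{E} \left(-3 + \sqrt{2}\right)}{3}$ ($t{\left(E \right)} = - \frac{\left(-3 + \sqrt{2} \sqrt{\frac{E}{E}}\right) \sqrt{E}}{3} = - \frac{\left(-3 + \sqrt{2} \sqrt{1}\right) \sqrt{E}}{3} = - \frac{\left(-3 + \sqrt{2} \cdot 1\right) \sqrt{E}}{3} = - \frac{\left(-3 + \sqrt{2}\right) \sqrt{E}}{3} = - \frac{\sqrt{E} \left(-3 + \sqrt{2}\right)}{3}$)
$t{\left(a{\left(-4,5 + 6 \cdot 2 \right)} \right)} \left(-21\right) = \frac{\sqrt{- \frac{3}{2}} \left(3 - \sqrt{2}\right)}{3} \left(-21\right) = \frac{\frac{i \sqrt{6}}{2} \left(3 - \sqrt{2}\right)}{3} \left(-21\right) = \frac{i \sqrt{6} \left(3 - \sqrt{2}\right)}{6} \left(-21\right) = - \frac{7 i \sqrt{6} \left(3 - \sqrt{2}\right)}{2}$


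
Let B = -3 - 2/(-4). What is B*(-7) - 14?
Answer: 7/2 ≈ 3.5000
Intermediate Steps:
B = -5/2 (B = -3 - 2*(-1)/4 = -3 - 1*(-1/2) = -3 + 1/2 = -5/2 ≈ -2.5000)
B*(-7) - 14 = -5/2*(-7) - 14 = 35/2 - 14 = 7/2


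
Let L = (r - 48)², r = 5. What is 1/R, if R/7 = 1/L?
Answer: 1849/7 ≈ 264.14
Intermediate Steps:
L = 1849 (L = (5 - 48)² = (-43)² = 1849)
R = 7/1849 ≈ 0.0037858
1/R = 1/(7/1849) = 1849/7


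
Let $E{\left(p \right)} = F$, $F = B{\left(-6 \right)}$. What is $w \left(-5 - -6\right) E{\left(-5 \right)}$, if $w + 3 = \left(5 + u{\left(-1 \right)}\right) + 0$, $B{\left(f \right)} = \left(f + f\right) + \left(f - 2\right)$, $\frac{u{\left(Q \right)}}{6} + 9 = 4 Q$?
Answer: $1520$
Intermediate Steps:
$u{\left(Q \right)} = -54 + 24 Q$ ($u{\left(Q \right)} = -54 + 6 \cdot 4 Q = -54 + 24 Q$)
$B{\left(f \right)} = -2 + 3 f$ ($B{\left(f \right)} = 2 f + \left(f - 2\right) = 2 f + \left(-2 + f\right) = -2 + 3 f$)
$w = -76$ ($w = -3 + \left(\left(5 + \left(-54 + 24 \left(-1\right)\right)\right) + 0\right) = -3 + \left(\left(5 - 78\right) + 0\right) = -3 + \left(-73 + 0\right) = -3 - 73 = -76$)
$F = -20$ ($F = -2 + 3 \left(-6\right) = -2 - 18 = -20$)
$E{\left(p \right)} = -20$
$w \left(-5 - -6\right) E{\left(-5 \right)} = - 76 \left(-5 - -6\right) \left(-20\right) = - 76 \left(-5 + 6\right) \left(-20\right) = - 76 \cdot 1 \left(-20\right) = \left(-76\right) \left(-20\right) = 1520$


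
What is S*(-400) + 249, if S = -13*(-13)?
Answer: -67351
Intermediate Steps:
S = 169
S*(-400) + 249 = 169*(-400) + 249 = -67600 + 249 = -67351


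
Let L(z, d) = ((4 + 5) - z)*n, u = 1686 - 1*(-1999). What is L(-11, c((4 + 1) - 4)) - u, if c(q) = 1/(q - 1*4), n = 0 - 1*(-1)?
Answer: -3665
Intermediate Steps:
n = 1 (n = 0 + 1 = 1)
u = 3685 (u = 1686 + 1999 = 3685)
c(q) = 1/(-4 + q) (c(q) = 1/(q - 4) = 1/(-4 + q))
L(z, d) = 9 - z (L(z, d) = ((4 + 5) - z)*1 = (9 - z)*1 = 9 - z)
L(-11, c((4 + 1) - 4)) - u = (9 - 1*(-11)) - 1*3685 = (9 + 11) - 3685 = 20 - 3685 = -3665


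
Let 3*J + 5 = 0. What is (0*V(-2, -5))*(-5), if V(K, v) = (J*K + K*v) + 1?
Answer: 0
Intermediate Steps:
J = -5/3 (J = -5/3 + (1/3)*0 = -5/3 + 0 = -5/3 ≈ -1.6667)
V(K, v) = 1 - 5*K/3 + K*v (V(K, v) = (-5*K/3 + K*v) + 1 = 1 - 5*K/3 + K*v)
(0*V(-2, -5))*(-5) = (0*(1 - 5/3*(-2) - 2*(-5)))*(-5) = (0*(1 + 10/3 + 10))*(-5) = (0*(43/3))*(-5) = 0*(-5) = 0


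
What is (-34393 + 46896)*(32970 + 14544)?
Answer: 594067542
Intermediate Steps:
(-34393 + 46896)*(32970 + 14544) = 12503*47514 = 594067542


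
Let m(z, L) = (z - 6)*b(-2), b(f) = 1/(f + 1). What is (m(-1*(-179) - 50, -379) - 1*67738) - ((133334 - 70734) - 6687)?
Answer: -123774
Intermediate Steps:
b(f) = 1/(1 + f)
m(z, L) = 6 - z (m(z, L) = (z - 6)/(1 - 2) = (-6 + z)/(-1) = (-6 + z)*(-1) = 6 - z)
(m(-1*(-179) - 50, -379) - 1*67738) - ((133334 - 70734) - 6687) = ((6 - (-1*(-179) - 50)) - 1*67738) - ((133334 - 70734) - 6687) = ((6 - (179 - 50)) - 67738) - (62600 - 6687) = ((6 - 1*129) - 67738) - 1*55913 = ((6 - 129) - 67738) - 55913 = (-123 - 67738) - 55913 = -67861 - 55913 = -123774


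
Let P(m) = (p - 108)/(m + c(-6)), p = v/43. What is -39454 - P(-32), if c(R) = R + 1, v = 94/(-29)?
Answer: -1820502876/46139 ≈ -39457.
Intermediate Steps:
v = -94/29 (v = 94*(-1/29) = -94/29 ≈ -3.2414)
c(R) = 1 + R
p = -94/1247 (p = -94/29/43 = -94/29*1/43 = -94/1247 ≈ -0.075381)
P(m) = -134770/(1247*(-5 + m)) (P(m) = (-94/1247 - 108)/(m + (1 - 6)) = -134770/(1247*(m - 5)) = -134770/(1247*(-5 + m)))
-39454 - P(-32) = -39454 - (-134770)/(-6235 + 1247*(-32)) = -39454 - (-134770)/(-6235 - 39904) = -39454 - (-134770)/(-46139) = -39454 - (-134770)*(-1)/46139 = -39454 - 1*134770/46139 = -39454 - 134770/46139 = -1820502876/46139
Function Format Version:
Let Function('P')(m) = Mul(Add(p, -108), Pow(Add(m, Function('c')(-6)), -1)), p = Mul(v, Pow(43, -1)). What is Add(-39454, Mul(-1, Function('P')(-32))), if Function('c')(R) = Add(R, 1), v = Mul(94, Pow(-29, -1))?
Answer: Rational(-1820502876, 46139) ≈ -39457.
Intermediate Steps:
v = Rational(-94, 29) (v = Mul(94, Rational(-1, 29)) = Rational(-94, 29) ≈ -3.2414)
Function('c')(R) = Add(1, R)
p = Rational(-94, 1247) (p = Mul(Rational(-94, 29), Pow(43, -1)) = Mul(Rational(-94, 29), Rational(1, 43)) = Rational(-94, 1247) ≈ -0.075381)
Function('P')(m) = Mul(Rational(-134770, 1247), Pow(Add(-5, m), -1)) (Function('P')(m) = Mul(Add(Rational(-94, 1247), -108), Pow(Add(m, Add(1, -6)), -1)) = Mul(Rational(-134770, 1247), Pow(Add(m, -5), -1)) = Mul(Rational(-134770, 1247), Pow(Add(-5, m), -1)))
Add(-39454, Mul(-1, Function('P')(-32))) = Add(-39454, Mul(-1, Mul(-134770, Pow(Add(-6235, Mul(1247, -32)), -1)))) = Add(-39454, Mul(-1, Mul(-134770, Pow(Add(-6235, -39904), -1)))) = Add(-39454, Mul(-1, Mul(-134770, Pow(-46139, -1)))) = Add(-39454, Mul(-1, Mul(-134770, Rational(-1, 46139)))) = Add(-39454, Mul(-1, Rational(134770, 46139))) = Add(-39454, Rational(-134770, 46139)) = Rational(-1820502876, 46139)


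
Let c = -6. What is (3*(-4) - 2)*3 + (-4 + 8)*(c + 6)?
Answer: -42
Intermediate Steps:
(3*(-4) - 2)*3 + (-4 + 8)*(c + 6) = (3*(-4) - 2)*3 + (-4 + 8)*(-6 + 6) = (-12 - 2)*3 + 4*0 = -14*3 + 0 = -42 + 0 = -42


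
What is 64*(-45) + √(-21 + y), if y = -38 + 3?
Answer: -2880 + 2*I*√14 ≈ -2880.0 + 7.4833*I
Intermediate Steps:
y = -35
64*(-45) + √(-21 + y) = 64*(-45) + √(-21 - 35) = -2880 + √(-56) = -2880 + 2*I*√14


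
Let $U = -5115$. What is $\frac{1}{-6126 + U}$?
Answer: $- \frac{1}{11241} \approx -8.896 \cdot 10^{-5}$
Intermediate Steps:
$\frac{1}{-6126 + U} = \frac{1}{-6126 - 5115} = \frac{1}{-11241} = - \frac{1}{11241}$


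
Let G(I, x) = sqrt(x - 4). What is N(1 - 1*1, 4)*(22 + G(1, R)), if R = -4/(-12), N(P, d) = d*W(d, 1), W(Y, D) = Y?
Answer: 352 + 16*I*sqrt(33)/3 ≈ 352.0 + 30.638*I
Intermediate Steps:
N(P, d) = d**2 (N(P, d) = d*d = d**2)
R = 1/3 (R = -4*(-1/12) = 1/3 ≈ 0.33333)
G(I, x) = sqrt(-4 + x)
N(1 - 1*1, 4)*(22 + G(1, R)) = 4**2*(22 + sqrt(-4 + 1/3)) = 16*(22 + sqrt(-11/3)) = 16*(22 + I*sqrt(33)/3) = 352 + 16*I*sqrt(33)/3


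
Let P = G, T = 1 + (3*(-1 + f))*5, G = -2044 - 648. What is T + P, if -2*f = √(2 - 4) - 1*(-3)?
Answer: -5457/2 - 15*I*√2/2 ≈ -2728.5 - 10.607*I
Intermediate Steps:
f = -3/2 - I*√2/2 (f = -(√(2 - 4) - 1*(-3))/2 = -(√(-2) + 3)/2 = -(I*√2 + 3)/2 = -(3 + I*√2)/2 = -3/2 - I*√2/2 ≈ -1.5 - 0.70711*I)
G = -2692
T = -73/2 - 15*I*√2/2 (T = 1 + (3*(-1 + (-3/2 - I*√2/2)))*5 = 1 + (3*(-5/2 - I*√2/2))*5 = 1 + (-15/2 - 3*I*√2/2)*5 = 1 + (-75/2 - 15*I*√2/2) = -73/2 - 15*I*√2/2 ≈ -36.5 - 10.607*I)
P = -2692
T + P = (-73/2 - 15*I*√2/2) - 2692 = -5457/2 - 15*I*√2/2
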